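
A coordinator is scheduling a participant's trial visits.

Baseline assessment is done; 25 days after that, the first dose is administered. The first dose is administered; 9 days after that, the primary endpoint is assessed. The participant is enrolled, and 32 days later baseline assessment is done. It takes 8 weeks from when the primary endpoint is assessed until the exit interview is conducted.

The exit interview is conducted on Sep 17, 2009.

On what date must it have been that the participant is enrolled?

The exit interview is conducted: Sep 17, 2009.
The primary endpoint is assessed: Sep 17, 2009 − 8 weeks = Jul 23, 2009.
The first dose is administered: Jul 23, 2009 − 9 days = Jul 14, 2009.
Baseline assessment is done: Jul 14, 2009 − 25 days = Jun 19, 2009.
The participant is enrolled: Jun 19, 2009 − 32 days = May 18, 2009.

May 18, 2009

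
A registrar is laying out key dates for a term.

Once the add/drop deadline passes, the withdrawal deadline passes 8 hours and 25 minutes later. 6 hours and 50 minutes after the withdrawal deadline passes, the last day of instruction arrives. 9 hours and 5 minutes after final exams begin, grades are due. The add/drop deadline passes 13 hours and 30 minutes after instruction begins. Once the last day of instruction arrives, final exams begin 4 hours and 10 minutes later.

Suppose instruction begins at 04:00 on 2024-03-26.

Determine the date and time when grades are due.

22:00 on 2024-03-27

Instruction begins: 04:00 Mar 26, 2024.
The add/drop deadline passes: 04:00 Mar 26, 2024 + 13h30m = 17:30 Mar 26, 2024.
The withdrawal deadline passes: 17:30 Mar 26, 2024 + 8h25m = 01:55 Mar 27, 2024.
The last day of instruction arrives: 01:55 Mar 27, 2024 + 6h50m = 08:45 Mar 27, 2024.
Final exams begin: 08:45 Mar 27, 2024 + 4h10m = 12:55 Mar 27, 2024.
Grades are due: 12:55 Mar 27, 2024 + 9h05m = 22:00 Mar 27, 2024.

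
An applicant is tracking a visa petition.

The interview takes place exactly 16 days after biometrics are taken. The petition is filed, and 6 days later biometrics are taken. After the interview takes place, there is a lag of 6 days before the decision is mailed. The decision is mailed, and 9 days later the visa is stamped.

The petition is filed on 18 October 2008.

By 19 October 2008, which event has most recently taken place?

The petition is filed: Oct 18, 2008.
Biometrics are taken: Oct 18, 2008 + 6 days = Oct 24, 2008.
The interview takes place: Oct 24, 2008 + 16 days = Nov 9, 2008.
The decision is mailed: Nov 9, 2008 + 6 days = Nov 15, 2008.
The visa is stamped: Nov 15, 2008 + 9 days = Nov 24, 2008.
Oct 19, 2008 falls between when the petition is filed (Oct 18, 2008) and when biometrics are taken (Oct 24, 2008).

The petition is filed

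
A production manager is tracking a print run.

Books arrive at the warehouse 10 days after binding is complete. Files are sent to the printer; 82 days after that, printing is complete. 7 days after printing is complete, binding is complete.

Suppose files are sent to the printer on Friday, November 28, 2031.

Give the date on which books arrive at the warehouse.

Files are sent to the printer: Nov 28, 2031.
Printing is complete: Nov 28, 2031 + 82 days = Feb 18, 2032.
Binding is complete: Feb 18, 2032 + 7 days = Feb 25, 2032.
Books arrive at the warehouse: Feb 25, 2032 + 10 days = Mar 6, 2032.

Saturday, March 6, 2032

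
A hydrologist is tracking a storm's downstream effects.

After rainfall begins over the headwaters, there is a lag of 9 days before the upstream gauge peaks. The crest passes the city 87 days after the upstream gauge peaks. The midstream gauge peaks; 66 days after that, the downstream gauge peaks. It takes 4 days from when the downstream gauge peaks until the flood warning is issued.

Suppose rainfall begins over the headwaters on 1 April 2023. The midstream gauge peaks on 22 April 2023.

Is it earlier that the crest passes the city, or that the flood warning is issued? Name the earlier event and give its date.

The flood warning is issued — 1 July 2023

Rainfall begins over the headwaters: Apr 1, 2023.
The upstream gauge peaks: Apr 1, 2023 + 9 days = Apr 10, 2023.
The crest passes the city: Apr 10, 2023 + 87 days = Jul 6, 2023.
The midstream gauge peaks: Apr 22, 2023.
The downstream gauge peaks: Apr 22, 2023 + 66 days = Jun 27, 2023.
The flood warning is issued: Jun 27, 2023 + 4 days = Jul 1, 2023.
Comparing: the crest passes the city on Jul 6, 2023 vs the flood warning is issued on Jul 1, 2023. Earlier: the flood warning is issued.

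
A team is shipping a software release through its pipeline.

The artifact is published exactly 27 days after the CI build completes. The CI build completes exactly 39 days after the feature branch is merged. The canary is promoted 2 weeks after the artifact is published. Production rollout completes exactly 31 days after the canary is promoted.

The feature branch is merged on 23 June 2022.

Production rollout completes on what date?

12 October 2022

The feature branch is merged: Jun 23, 2022.
The CI build completes: Jun 23, 2022 + 39 days = Aug 1, 2022.
The artifact is published: Aug 1, 2022 + 27 days = Aug 28, 2022.
The canary is promoted: Aug 28, 2022 + 2 weeks = Sep 11, 2022.
Production rollout completes: Sep 11, 2022 + 31 days = Oct 12, 2022.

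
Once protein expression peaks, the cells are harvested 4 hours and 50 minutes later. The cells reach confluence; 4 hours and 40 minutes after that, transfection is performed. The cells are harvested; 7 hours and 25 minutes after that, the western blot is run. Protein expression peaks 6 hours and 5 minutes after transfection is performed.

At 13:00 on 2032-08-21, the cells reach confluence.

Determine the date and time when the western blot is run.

12:00 on 2032-08-22

The cells reach confluence: 13:00 Aug 21, 2032.
Transfection is performed: 13:00 Aug 21, 2032 + 4h40m = 17:40 Aug 21, 2032.
Protein expression peaks: 17:40 Aug 21, 2032 + 6h05m = 23:45 Aug 21, 2032.
The cells are harvested: 23:45 Aug 21, 2032 + 4h50m = 04:35 Aug 22, 2032.
The western blot is run: 04:35 Aug 22, 2032 + 7h25m = 12:00 Aug 22, 2032.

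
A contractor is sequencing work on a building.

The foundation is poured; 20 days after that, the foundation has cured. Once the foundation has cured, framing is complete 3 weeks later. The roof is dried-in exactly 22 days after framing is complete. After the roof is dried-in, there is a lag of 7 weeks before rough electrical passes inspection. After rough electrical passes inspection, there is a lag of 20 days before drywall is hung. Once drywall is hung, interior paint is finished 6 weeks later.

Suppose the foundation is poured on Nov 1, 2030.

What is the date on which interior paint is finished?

The foundation is poured: Nov 1, 2030.
The foundation has cured: Nov 1, 2030 + 20 days = Nov 21, 2030.
Framing is complete: Nov 21, 2030 + 3 weeks = Dec 12, 2030.
The roof is dried-in: Dec 12, 2030 + 22 days = Jan 3, 2031.
Rough electrical passes inspection: Jan 3, 2031 + 7 weeks = Feb 21, 2031.
Drywall is hung: Feb 21, 2031 + 20 days = Mar 13, 2031.
Interior paint is finished: Mar 13, 2031 + 6 weeks = Apr 24, 2031.

Apr 24, 2031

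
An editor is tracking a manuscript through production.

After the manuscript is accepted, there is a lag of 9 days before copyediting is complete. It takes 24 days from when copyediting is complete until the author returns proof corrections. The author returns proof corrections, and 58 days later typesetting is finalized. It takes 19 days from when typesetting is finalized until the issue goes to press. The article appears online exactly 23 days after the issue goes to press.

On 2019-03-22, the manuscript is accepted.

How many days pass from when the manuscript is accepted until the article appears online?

Causal path: the manuscript is accepted → copyediting is complete → the author returns proof corrections → typesetting is finalized → the issue goes to press → the article appears online.
Total delay along the path: 9 + 24 + 58 + 19 + 23 = 133 days.

133 days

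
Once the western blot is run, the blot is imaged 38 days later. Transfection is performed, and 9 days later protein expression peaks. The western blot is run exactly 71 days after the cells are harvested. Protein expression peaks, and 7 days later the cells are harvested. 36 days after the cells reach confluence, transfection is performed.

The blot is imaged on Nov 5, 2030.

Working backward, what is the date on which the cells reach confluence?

The blot is imaged: Nov 5, 2030.
The western blot is run: Nov 5, 2030 − 38 days = Sep 28, 2030.
The cells are harvested: Sep 28, 2030 − 71 days = Jul 19, 2030.
Protein expression peaks: Jul 19, 2030 − 7 days = Jul 12, 2030.
Transfection is performed: Jul 12, 2030 − 9 days = Jul 3, 2030.
The cells reach confluence: Jul 3, 2030 − 36 days = May 28, 2030.

May 28, 2030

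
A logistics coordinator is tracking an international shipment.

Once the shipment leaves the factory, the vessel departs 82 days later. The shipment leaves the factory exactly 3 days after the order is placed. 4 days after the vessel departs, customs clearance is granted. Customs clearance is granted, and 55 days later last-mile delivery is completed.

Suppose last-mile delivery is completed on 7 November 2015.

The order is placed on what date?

16 June 2015

Last-mile delivery is completed: Nov 7, 2015.
Customs clearance is granted: Nov 7, 2015 − 55 days = Sep 13, 2015.
The vessel departs: Sep 13, 2015 − 4 days = Sep 9, 2015.
The shipment leaves the factory: Sep 9, 2015 − 82 days = Jun 19, 2015.
The order is placed: Jun 19, 2015 − 3 days = Jun 16, 2015.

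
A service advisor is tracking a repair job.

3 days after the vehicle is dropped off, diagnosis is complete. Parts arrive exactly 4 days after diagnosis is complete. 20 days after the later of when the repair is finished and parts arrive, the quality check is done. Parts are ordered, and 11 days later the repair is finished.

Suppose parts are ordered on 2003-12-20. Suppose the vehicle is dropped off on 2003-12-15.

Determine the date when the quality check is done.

2004-01-20

Parts are ordered: Dec 20, 2003.
The repair is finished: Dec 20, 2003 + 11 days = Dec 31, 2003.
The vehicle is dropped off: Dec 15, 2003.
Diagnosis is complete: Dec 15, 2003 + 3 days = Dec 18, 2003.
Parts arrive: Dec 18, 2003 + 4 days = Dec 22, 2003.
Both prerequisites met — the repair is finished (Dec 31, 2003), parts arrive (Dec 22, 2003); the later is Dec 31, 2003.
The quality check is done: Dec 31, 2003 + 20 days = Jan 20, 2004.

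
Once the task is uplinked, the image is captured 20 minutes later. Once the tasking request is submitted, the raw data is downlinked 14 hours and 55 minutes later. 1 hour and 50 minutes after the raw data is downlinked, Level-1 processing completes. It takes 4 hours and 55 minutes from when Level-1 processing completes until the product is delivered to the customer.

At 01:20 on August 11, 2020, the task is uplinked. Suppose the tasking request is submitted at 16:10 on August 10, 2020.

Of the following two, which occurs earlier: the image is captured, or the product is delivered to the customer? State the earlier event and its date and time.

The task is uplinked: 01:20 Aug 11, 2020.
The image is captured: 01:20 Aug 11, 2020 + 20m = 01:40 Aug 11, 2020.
The tasking request is submitted: 16:10 Aug 10, 2020.
The raw data is downlinked: 16:10 Aug 10, 2020 + 14h55m = 07:05 Aug 11, 2020.
Level-1 processing completes: 07:05 Aug 11, 2020 + 1h50m = 08:55 Aug 11, 2020.
The product is delivered to the customer: 08:55 Aug 11, 2020 + 4h55m = 13:50 Aug 11, 2020.
Comparing: the image is captured at 01:40 Aug 11, 2020 vs the product is delivered to the customer at 13:50 Aug 11, 2020. Earlier: the image is captured.

The image is captured — 01:40 on August 11, 2020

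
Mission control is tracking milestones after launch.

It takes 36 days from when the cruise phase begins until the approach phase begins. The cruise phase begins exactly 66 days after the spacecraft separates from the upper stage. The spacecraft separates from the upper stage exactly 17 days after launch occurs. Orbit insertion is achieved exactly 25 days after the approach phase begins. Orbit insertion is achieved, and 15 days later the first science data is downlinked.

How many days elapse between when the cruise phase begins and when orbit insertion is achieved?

Causal path: the cruise phase begins → the approach phase begins → orbit insertion is achieved.
Total delay along the path: 36 + 25 = 61 days.

61 days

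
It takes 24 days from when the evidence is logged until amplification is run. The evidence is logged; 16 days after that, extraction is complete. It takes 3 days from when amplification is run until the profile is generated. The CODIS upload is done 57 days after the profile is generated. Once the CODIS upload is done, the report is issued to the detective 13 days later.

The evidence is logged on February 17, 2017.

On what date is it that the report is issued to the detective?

The evidence is logged: Feb 17, 2017.
Amplification is run: Feb 17, 2017 + 24 days = Mar 13, 2017.
The profile is generated: Mar 13, 2017 + 3 days = Mar 16, 2017.
The CODIS upload is done: Mar 16, 2017 + 57 days = May 12, 2017.
The report is issued to the detective: May 12, 2017 + 13 days = May 25, 2017.

May 25, 2017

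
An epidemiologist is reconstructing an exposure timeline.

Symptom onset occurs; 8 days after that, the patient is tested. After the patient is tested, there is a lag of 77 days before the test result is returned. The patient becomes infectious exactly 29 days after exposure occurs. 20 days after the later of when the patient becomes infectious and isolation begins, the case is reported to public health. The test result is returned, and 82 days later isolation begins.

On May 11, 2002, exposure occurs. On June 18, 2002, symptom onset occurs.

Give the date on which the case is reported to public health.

Exposure occurs: May 11, 2002.
The patient becomes infectious: May 11, 2002 + 29 days = Jun 9, 2002.
Symptom onset occurs: Jun 18, 2002.
The patient is tested: Jun 18, 2002 + 8 days = Jun 26, 2002.
The test result is returned: Jun 26, 2002 + 77 days = Sep 11, 2002.
Isolation begins: Sep 11, 2002 + 82 days = Dec 2, 2002.
Both prerequisites met — the patient becomes infectious (Jun 9, 2002), isolation begins (Dec 2, 2002); the later is Dec 2, 2002.
The case is reported to public health: Dec 2, 2002 + 20 days = Dec 22, 2002.

December 22, 2002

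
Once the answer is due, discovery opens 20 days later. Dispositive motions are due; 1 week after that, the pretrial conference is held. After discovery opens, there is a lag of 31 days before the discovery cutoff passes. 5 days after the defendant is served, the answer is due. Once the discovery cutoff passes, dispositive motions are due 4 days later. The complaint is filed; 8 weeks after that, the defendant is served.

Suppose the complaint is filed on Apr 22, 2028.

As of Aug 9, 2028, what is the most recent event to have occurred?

The complaint is filed: Apr 22, 2028.
The defendant is served: Apr 22, 2028 + 8 weeks = Jun 17, 2028.
The answer is due: Jun 17, 2028 + 5 days = Jun 22, 2028.
Discovery opens: Jun 22, 2028 + 20 days = Jul 12, 2028.
The discovery cutoff passes: Jul 12, 2028 + 31 days = Aug 12, 2028.
Dispositive motions are due: Aug 12, 2028 + 4 days = Aug 16, 2028.
The pretrial conference is held: Aug 16, 2028 + 1 week = Aug 23, 2028.
Aug 9, 2028 falls between when discovery opens (Jul 12, 2028) and when the discovery cutoff passes (Aug 12, 2028).

Discovery opens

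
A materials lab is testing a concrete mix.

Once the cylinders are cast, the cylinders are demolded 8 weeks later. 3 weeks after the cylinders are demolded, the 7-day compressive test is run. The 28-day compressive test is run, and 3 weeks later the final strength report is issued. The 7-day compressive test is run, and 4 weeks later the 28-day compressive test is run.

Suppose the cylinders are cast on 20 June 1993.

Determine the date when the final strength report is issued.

24 October 1993

The cylinders are cast: Jun 20, 1993.
The cylinders are demolded: Jun 20, 1993 + 8 weeks = Aug 15, 1993.
The 7-day compressive test is run: Aug 15, 1993 + 3 weeks = Sep 5, 1993.
The 28-day compressive test is run: Sep 5, 1993 + 4 weeks = Oct 3, 1993.
The final strength report is issued: Oct 3, 1993 + 3 weeks = Oct 24, 1993.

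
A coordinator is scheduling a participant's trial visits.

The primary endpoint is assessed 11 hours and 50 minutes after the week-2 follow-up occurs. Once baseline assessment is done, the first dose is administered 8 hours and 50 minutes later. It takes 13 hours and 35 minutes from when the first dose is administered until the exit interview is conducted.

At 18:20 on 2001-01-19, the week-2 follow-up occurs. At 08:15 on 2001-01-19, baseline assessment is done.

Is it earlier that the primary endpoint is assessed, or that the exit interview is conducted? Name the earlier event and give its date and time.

The week-2 follow-up occurs: 18:20 Jan 19, 2001.
The primary endpoint is assessed: 18:20 Jan 19, 2001 + 11h50m = 06:10 Jan 20, 2001.
Baseline assessment is done: 08:15 Jan 19, 2001.
The first dose is administered: 08:15 Jan 19, 2001 + 8h50m = 17:05 Jan 19, 2001.
The exit interview is conducted: 17:05 Jan 19, 2001 + 13h35m = 06:40 Jan 20, 2001.
Comparing: the primary endpoint is assessed at 06:10 Jan 20, 2001 vs the exit interview is conducted at 06:40 Jan 20, 2001. Earlier: the primary endpoint is assessed.

The primary endpoint is assessed — 06:10 on 2001-01-20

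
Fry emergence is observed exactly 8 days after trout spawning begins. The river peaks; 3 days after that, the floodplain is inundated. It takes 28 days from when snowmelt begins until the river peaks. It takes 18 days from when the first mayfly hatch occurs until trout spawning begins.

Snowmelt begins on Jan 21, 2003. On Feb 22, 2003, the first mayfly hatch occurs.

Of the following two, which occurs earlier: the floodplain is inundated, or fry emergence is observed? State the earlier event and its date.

The floodplain is inundated — Feb 21, 2003

Snowmelt begins: Jan 21, 2003.
The river peaks: Jan 21, 2003 + 28 days = Feb 18, 2003.
The floodplain is inundated: Feb 18, 2003 + 3 days = Feb 21, 2003.
The first mayfly hatch occurs: Feb 22, 2003.
Trout spawning begins: Feb 22, 2003 + 18 days = Mar 12, 2003.
Fry emergence is observed: Mar 12, 2003 + 8 days = Mar 20, 2003.
Comparing: the floodplain is inundated on Feb 21, 2003 vs fry emergence is observed on Mar 20, 2003. Earlier: the floodplain is inundated.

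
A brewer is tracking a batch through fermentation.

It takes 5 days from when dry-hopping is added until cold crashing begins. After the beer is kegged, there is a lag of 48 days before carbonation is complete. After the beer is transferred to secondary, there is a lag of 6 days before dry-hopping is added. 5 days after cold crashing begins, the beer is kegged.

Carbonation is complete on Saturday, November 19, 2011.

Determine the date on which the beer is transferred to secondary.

Friday, September 16, 2011

Carbonation is complete: Nov 19, 2011.
The beer is kegged: Nov 19, 2011 − 48 days = Oct 2, 2011.
Cold crashing begins: Oct 2, 2011 − 5 days = Sep 27, 2011.
Dry-hopping is added: Sep 27, 2011 − 5 days = Sep 22, 2011.
The beer is transferred to secondary: Sep 22, 2011 − 6 days = Sep 16, 2011.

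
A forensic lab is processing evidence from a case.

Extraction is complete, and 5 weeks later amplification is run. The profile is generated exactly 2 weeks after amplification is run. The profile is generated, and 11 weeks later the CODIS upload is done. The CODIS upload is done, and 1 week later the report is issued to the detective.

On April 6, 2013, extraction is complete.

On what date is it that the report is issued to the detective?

Extraction is complete: Apr 6, 2013.
Amplification is run: Apr 6, 2013 + 5 weeks = May 11, 2013.
The profile is generated: May 11, 2013 + 2 weeks = May 25, 2013.
The CODIS upload is done: May 25, 2013 + 11 weeks = Aug 10, 2013.
The report is issued to the detective: Aug 10, 2013 + 1 week = Aug 17, 2013.

August 17, 2013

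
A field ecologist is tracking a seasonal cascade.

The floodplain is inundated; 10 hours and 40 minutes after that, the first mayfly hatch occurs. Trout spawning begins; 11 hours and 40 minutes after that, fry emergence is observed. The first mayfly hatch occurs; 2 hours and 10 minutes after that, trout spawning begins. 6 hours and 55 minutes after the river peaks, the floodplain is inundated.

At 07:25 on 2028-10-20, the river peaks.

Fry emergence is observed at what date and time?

14:50 on 2028-10-21

The river peaks: 07:25 Oct 20, 2028.
The floodplain is inundated: 07:25 Oct 20, 2028 + 6h55m = 14:20 Oct 20, 2028.
The first mayfly hatch occurs: 14:20 Oct 20, 2028 + 10h40m = 01:00 Oct 21, 2028.
Trout spawning begins: 01:00 Oct 21, 2028 + 2h10m = 03:10 Oct 21, 2028.
Fry emergence is observed: 03:10 Oct 21, 2028 + 11h40m = 14:50 Oct 21, 2028.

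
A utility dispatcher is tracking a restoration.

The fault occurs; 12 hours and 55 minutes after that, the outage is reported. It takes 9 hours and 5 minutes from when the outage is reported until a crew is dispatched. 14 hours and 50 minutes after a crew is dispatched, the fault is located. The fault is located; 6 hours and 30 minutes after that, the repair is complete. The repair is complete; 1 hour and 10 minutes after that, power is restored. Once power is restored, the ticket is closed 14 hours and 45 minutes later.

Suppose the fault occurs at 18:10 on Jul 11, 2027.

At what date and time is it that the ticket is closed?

The fault occurs: 18:10 Jul 11, 2027.
The outage is reported: 18:10 Jul 11, 2027 + 12h55m = 07:05 Jul 12, 2027.
A crew is dispatched: 07:05 Jul 12, 2027 + 9h05m = 16:10 Jul 12, 2027.
The fault is located: 16:10 Jul 12, 2027 + 14h50m = 07:00 Jul 13, 2027.
The repair is complete: 07:00 Jul 13, 2027 + 6h30m = 13:30 Jul 13, 2027.
Power is restored: 13:30 Jul 13, 2027 + 1h10m = 14:40 Jul 13, 2027.
The ticket is closed: 14:40 Jul 13, 2027 + 14h45m = 05:25 Jul 14, 2027.

05:25 on Jul 14, 2027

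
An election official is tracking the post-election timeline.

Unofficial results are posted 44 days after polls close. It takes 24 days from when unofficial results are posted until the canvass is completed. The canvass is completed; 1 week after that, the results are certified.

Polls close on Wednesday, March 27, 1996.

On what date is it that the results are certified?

Polls close: Mar 27, 1996.
Unofficial results are posted: Mar 27, 1996 + 44 days = May 10, 1996.
The canvass is completed: May 10, 1996 + 24 days = Jun 3, 1996.
The results are certified: Jun 3, 1996 + 1 week = Jun 10, 1996.

Monday, June 10, 1996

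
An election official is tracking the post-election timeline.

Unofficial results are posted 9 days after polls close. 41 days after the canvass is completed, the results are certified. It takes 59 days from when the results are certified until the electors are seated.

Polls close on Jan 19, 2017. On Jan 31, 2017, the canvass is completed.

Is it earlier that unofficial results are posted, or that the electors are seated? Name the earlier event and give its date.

Polls close: Jan 19, 2017.
Unofficial results are posted: Jan 19, 2017 + 9 days = Jan 28, 2017.
The canvass is completed: Jan 31, 2017.
The results are certified: Jan 31, 2017 + 41 days = Mar 13, 2017.
The electors are seated: Mar 13, 2017 + 59 days = May 11, 2017.
Comparing: unofficial results are posted on Jan 28, 2017 vs the electors are seated on May 11, 2017. Earlier: unofficial results are posted.

Unofficial results are posted — Jan 28, 2017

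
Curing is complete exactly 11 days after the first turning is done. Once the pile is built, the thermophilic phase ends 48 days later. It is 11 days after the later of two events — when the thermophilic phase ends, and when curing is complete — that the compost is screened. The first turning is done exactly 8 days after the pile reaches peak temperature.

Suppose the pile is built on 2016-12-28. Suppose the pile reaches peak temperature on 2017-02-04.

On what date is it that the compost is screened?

2017-03-06

The pile is built: Dec 28, 2016.
The thermophilic phase ends: Dec 28, 2016 + 48 days = Feb 14, 2017.
The pile reaches peak temperature: Feb 4, 2017.
The first turning is done: Feb 4, 2017 + 8 days = Feb 12, 2017.
Curing is complete: Feb 12, 2017 + 11 days = Feb 23, 2017.
Both prerequisites met — the thermophilic phase ends (Feb 14, 2017), curing is complete (Feb 23, 2017); the later is Feb 23, 2017.
The compost is screened: Feb 23, 2017 + 11 days = Mar 6, 2017.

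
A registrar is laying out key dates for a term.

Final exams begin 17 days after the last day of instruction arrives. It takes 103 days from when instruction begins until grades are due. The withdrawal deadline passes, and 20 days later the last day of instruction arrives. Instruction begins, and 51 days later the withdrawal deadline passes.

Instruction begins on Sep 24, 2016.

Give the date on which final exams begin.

Dec 21, 2016

Instruction begins: Sep 24, 2016.
The withdrawal deadline passes: Sep 24, 2016 + 51 days = Nov 14, 2016.
The last day of instruction arrives: Nov 14, 2016 + 20 days = Dec 4, 2016.
Final exams begin: Dec 4, 2016 + 17 days = Dec 21, 2016.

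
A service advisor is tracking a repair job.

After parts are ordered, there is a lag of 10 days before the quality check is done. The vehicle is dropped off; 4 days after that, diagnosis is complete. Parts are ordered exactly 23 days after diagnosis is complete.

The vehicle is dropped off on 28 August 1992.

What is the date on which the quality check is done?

The vehicle is dropped off: Aug 28, 1992.
Diagnosis is complete: Aug 28, 1992 + 4 days = Sep 1, 1992.
Parts are ordered: Sep 1, 1992 + 23 days = Sep 24, 1992.
The quality check is done: Sep 24, 1992 + 10 days = Oct 4, 1992.

4 October 1992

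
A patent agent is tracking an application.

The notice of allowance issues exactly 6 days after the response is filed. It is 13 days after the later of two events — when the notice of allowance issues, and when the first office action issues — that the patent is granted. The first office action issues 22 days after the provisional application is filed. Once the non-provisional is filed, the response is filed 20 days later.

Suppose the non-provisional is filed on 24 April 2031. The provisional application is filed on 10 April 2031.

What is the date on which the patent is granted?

2 June 2031

The non-provisional is filed: Apr 24, 2031.
The response is filed: Apr 24, 2031 + 20 days = May 14, 2031.
The notice of allowance issues: May 14, 2031 + 6 days = May 20, 2031.
The provisional application is filed: Apr 10, 2031.
The first office action issues: Apr 10, 2031 + 22 days = May 2, 2031.
Both prerequisites met — the notice of allowance issues (May 20, 2031), the first office action issues (May 2, 2031); the later is May 20, 2031.
The patent is granted: May 20, 2031 + 13 days = Jun 2, 2031.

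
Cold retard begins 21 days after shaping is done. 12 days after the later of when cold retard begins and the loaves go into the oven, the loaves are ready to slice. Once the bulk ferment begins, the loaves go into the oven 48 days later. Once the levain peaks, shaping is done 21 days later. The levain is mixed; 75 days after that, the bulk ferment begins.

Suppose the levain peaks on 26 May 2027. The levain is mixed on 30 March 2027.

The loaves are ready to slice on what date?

The levain peaks: May 26, 2027.
Shaping is done: May 26, 2027 + 21 days = Jun 16, 2027.
Cold retard begins: Jun 16, 2027 + 21 days = Jul 7, 2027.
The levain is mixed: Mar 30, 2027.
The bulk ferment begins: Mar 30, 2027 + 75 days = Jun 13, 2027.
The loaves go into the oven: Jun 13, 2027 + 48 days = Jul 31, 2027.
Both prerequisites met — cold retard begins (Jul 7, 2027), the loaves go into the oven (Jul 31, 2027); the later is Jul 31, 2027.
The loaves are ready to slice: Jul 31, 2027 + 12 days = Aug 12, 2027.

12 August 2027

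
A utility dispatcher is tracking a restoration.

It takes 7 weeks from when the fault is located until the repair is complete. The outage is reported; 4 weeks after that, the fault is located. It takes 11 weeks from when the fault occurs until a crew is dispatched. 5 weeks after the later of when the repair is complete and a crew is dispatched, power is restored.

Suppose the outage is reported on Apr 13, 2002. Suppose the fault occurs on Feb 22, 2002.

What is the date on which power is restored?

The outage is reported: Apr 13, 2002.
The fault is located: Apr 13, 2002 + 4 weeks = May 11, 2002.
The repair is complete: May 11, 2002 + 7 weeks = Jun 29, 2002.
The fault occurs: Feb 22, 2002.
A crew is dispatched: Feb 22, 2002 + 11 weeks = May 10, 2002.
Both prerequisites met — the repair is complete (Jun 29, 2002), a crew is dispatched (May 10, 2002); the later is Jun 29, 2002.
Power is restored: Jun 29, 2002 + 5 weeks = Aug 3, 2002.

Aug 3, 2002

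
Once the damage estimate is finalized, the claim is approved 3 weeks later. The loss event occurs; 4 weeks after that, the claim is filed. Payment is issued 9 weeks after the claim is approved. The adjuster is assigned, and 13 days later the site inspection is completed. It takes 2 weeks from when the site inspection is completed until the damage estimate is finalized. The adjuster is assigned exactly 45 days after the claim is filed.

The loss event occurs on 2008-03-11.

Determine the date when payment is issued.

2008-09-11

The loss event occurs: Mar 11, 2008.
The claim is filed: Mar 11, 2008 + 4 weeks = Apr 8, 2008.
The adjuster is assigned: Apr 8, 2008 + 45 days = May 23, 2008.
The site inspection is completed: May 23, 2008 + 13 days = Jun 5, 2008.
The damage estimate is finalized: Jun 5, 2008 + 2 weeks = Jun 19, 2008.
The claim is approved: Jun 19, 2008 + 3 weeks = Jul 10, 2008.
Payment is issued: Jul 10, 2008 + 9 weeks = Sep 11, 2008.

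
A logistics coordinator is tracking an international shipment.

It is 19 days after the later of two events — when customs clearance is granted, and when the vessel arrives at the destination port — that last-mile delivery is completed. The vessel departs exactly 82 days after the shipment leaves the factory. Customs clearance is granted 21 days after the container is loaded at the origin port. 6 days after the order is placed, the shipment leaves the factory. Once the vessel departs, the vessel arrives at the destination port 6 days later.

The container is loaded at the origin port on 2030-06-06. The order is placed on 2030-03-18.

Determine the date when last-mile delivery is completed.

The container is loaded at the origin port: Jun 6, 2030.
Customs clearance is granted: Jun 6, 2030 + 21 days = Jun 27, 2030.
The order is placed: Mar 18, 2030.
The shipment leaves the factory: Mar 18, 2030 + 6 days = Mar 24, 2030.
The vessel departs: Mar 24, 2030 + 82 days = Jun 14, 2030.
The vessel arrives at the destination port: Jun 14, 2030 + 6 days = Jun 20, 2030.
Both prerequisites met — customs clearance is granted (Jun 27, 2030), the vessel arrives at the destination port (Jun 20, 2030); the later is Jun 27, 2030.
Last-mile delivery is completed: Jun 27, 2030 + 19 days = Jul 16, 2030.

2030-07-16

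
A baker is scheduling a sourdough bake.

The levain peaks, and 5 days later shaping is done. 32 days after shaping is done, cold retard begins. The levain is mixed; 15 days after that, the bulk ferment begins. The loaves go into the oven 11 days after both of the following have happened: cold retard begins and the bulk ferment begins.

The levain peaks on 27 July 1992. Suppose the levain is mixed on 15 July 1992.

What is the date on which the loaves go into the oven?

13 September 1992

The levain peaks: Jul 27, 1992.
Shaping is done: Jul 27, 1992 + 5 days = Aug 1, 1992.
Cold retard begins: Aug 1, 1992 + 32 days = Sep 2, 1992.
The levain is mixed: Jul 15, 1992.
The bulk ferment begins: Jul 15, 1992 + 15 days = Jul 30, 1992.
Both prerequisites met — cold retard begins (Sep 2, 1992), the bulk ferment begins (Jul 30, 1992); the later is Sep 2, 1992.
The loaves go into the oven: Sep 2, 1992 + 11 days = Sep 13, 1992.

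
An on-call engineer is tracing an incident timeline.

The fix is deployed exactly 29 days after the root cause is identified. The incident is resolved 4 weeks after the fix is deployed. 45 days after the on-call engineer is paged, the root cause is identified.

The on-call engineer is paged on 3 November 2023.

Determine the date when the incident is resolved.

The on-call engineer is paged: Nov 3, 2023.
The root cause is identified: Nov 3, 2023 + 45 days = Dec 18, 2023.
The fix is deployed: Dec 18, 2023 + 29 days = Jan 16, 2024.
The incident is resolved: Jan 16, 2024 + 4 weeks = Feb 13, 2024.

13 February 2024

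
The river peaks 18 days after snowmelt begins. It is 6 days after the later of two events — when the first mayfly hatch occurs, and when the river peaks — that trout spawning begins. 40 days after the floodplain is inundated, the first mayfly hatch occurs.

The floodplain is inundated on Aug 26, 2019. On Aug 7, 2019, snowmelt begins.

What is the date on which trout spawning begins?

The floodplain is inundated: Aug 26, 2019.
The first mayfly hatch occurs: Aug 26, 2019 + 40 days = Oct 5, 2019.
Snowmelt begins: Aug 7, 2019.
The river peaks: Aug 7, 2019 + 18 days = Aug 25, 2019.
Both prerequisites met — the first mayfly hatch occurs (Oct 5, 2019), the river peaks (Aug 25, 2019); the later is Oct 5, 2019.
Trout spawning begins: Oct 5, 2019 + 6 days = Oct 11, 2019.

Oct 11, 2019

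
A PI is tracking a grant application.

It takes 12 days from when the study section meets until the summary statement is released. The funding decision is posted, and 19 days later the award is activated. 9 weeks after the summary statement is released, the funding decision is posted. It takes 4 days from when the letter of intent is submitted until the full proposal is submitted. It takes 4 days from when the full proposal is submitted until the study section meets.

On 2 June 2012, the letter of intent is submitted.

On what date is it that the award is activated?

12 September 2012

The letter of intent is submitted: Jun 2, 2012.
The full proposal is submitted: Jun 2, 2012 + 4 days = Jun 6, 2012.
The study section meets: Jun 6, 2012 + 4 days = Jun 10, 2012.
The summary statement is released: Jun 10, 2012 + 12 days = Jun 22, 2012.
The funding decision is posted: Jun 22, 2012 + 9 weeks = Aug 24, 2012.
The award is activated: Aug 24, 2012 + 19 days = Sep 12, 2012.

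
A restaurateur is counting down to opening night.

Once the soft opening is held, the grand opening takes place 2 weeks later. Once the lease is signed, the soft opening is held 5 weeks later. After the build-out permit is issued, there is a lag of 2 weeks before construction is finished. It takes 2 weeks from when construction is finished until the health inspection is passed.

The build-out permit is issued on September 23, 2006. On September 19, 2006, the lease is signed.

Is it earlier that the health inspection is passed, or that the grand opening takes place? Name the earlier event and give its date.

The health inspection is passed — October 21, 2006

The build-out permit is issued: Sep 23, 2006.
Construction is finished: Sep 23, 2006 + 2 weeks = Oct 7, 2006.
The health inspection is passed: Oct 7, 2006 + 2 weeks = Oct 21, 2006.
The lease is signed: Sep 19, 2006.
The soft opening is held: Sep 19, 2006 + 5 weeks = Oct 24, 2006.
The grand opening takes place: Oct 24, 2006 + 2 weeks = Nov 7, 2006.
Comparing: the health inspection is passed on Oct 21, 2006 vs the grand opening takes place on Nov 7, 2006. Earlier: the health inspection is passed.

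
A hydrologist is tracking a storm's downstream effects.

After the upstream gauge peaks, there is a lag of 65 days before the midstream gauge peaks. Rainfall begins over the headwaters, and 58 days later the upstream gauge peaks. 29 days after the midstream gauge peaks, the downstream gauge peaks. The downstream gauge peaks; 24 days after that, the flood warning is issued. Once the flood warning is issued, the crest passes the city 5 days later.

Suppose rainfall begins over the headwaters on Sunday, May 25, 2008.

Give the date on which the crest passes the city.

Rainfall begins over the headwaters: May 25, 2008.
The upstream gauge peaks: May 25, 2008 + 58 days = Jul 22, 2008.
The midstream gauge peaks: Jul 22, 2008 + 65 days = Sep 25, 2008.
The downstream gauge peaks: Sep 25, 2008 + 29 days = Oct 24, 2008.
The flood warning is issued: Oct 24, 2008 + 24 days = Nov 17, 2008.
The crest passes the city: Nov 17, 2008 + 5 days = Nov 22, 2008.

Saturday, November 22, 2008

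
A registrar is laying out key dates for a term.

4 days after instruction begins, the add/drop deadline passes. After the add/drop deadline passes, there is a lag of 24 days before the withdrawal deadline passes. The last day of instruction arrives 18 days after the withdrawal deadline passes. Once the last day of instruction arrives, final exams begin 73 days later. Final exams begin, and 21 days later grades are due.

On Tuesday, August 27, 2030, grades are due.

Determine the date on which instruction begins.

Tuesday, April 9, 2030

Grades are due: Aug 27, 2030.
Final exams begin: Aug 27, 2030 − 21 days = Aug 6, 2030.
The last day of instruction arrives: Aug 6, 2030 − 73 days = May 25, 2030.
The withdrawal deadline passes: May 25, 2030 − 18 days = May 7, 2030.
The add/drop deadline passes: May 7, 2030 − 24 days = Apr 13, 2030.
Instruction begins: Apr 13, 2030 − 4 days = Apr 9, 2030.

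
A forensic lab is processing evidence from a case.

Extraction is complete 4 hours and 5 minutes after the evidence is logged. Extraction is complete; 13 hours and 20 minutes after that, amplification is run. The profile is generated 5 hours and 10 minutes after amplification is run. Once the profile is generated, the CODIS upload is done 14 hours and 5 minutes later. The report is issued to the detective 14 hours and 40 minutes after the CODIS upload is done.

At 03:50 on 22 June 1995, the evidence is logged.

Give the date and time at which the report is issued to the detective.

The evidence is logged: 03:50 Jun 22, 1995.
Extraction is complete: 03:50 Jun 22, 1995 + 4h05m = 07:55 Jun 22, 1995.
Amplification is run: 07:55 Jun 22, 1995 + 13h20m = 21:15 Jun 22, 1995.
The profile is generated: 21:15 Jun 22, 1995 + 5h10m = 02:25 Jun 23, 1995.
The CODIS upload is done: 02:25 Jun 23, 1995 + 14h05m = 16:30 Jun 23, 1995.
The report is issued to the detective: 16:30 Jun 23, 1995 + 14h40m = 07:10 Jun 24, 1995.

07:10 on 24 June 1995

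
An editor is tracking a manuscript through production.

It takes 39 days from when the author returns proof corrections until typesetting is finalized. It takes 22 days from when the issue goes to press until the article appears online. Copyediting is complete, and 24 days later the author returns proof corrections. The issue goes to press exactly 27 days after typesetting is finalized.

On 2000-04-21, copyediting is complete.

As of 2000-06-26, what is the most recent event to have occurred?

Copyediting is complete: Apr 21, 2000.
The author returns proof corrections: Apr 21, 2000 + 24 days = May 15, 2000.
Typesetting is finalized: May 15, 2000 + 39 days = Jun 23, 2000.
The issue goes to press: Jun 23, 2000 + 27 days = Jul 20, 2000.
The article appears online: Jul 20, 2000 + 22 days = Aug 11, 2000.
Jun 26, 2000 falls between when typesetting is finalized (Jun 23, 2000) and when the issue goes to press (Jul 20, 2000).

Typesetting is finalized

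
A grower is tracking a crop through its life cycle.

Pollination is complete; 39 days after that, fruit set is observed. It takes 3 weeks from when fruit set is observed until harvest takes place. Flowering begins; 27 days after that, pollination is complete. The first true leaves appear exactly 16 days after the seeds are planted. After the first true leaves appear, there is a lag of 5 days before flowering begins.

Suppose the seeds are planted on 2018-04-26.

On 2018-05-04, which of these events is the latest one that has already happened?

The seeds are planted: Apr 26, 2018.
The first true leaves appear: Apr 26, 2018 + 16 days = May 12, 2018.
Flowering begins: May 12, 2018 + 5 days = May 17, 2018.
Pollination is complete: May 17, 2018 + 27 days = Jun 13, 2018.
Fruit set is observed: Jun 13, 2018 + 39 days = Jul 22, 2018.
Harvest takes place: Jul 22, 2018 + 3 weeks = Aug 12, 2018.
May 4, 2018 falls between when the seeds are planted (Apr 26, 2018) and when the first true leaves appear (May 12, 2018).

The seeds are planted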